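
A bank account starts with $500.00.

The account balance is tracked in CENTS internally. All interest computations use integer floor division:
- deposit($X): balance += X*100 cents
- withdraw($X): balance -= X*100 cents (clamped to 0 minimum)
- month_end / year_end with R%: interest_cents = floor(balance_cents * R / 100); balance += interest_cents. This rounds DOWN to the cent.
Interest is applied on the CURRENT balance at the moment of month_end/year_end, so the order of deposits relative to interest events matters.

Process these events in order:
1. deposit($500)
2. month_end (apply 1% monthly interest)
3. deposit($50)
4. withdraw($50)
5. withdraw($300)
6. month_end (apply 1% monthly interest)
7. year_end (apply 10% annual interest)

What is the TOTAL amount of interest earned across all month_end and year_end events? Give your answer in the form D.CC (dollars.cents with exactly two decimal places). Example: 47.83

After 1 (deposit($500)): balance=$1000.00 total_interest=$0.00
After 2 (month_end (apply 1% monthly interest)): balance=$1010.00 total_interest=$10.00
After 3 (deposit($50)): balance=$1060.00 total_interest=$10.00
After 4 (withdraw($50)): balance=$1010.00 total_interest=$10.00
After 5 (withdraw($300)): balance=$710.00 total_interest=$10.00
After 6 (month_end (apply 1% monthly interest)): balance=$717.10 total_interest=$17.10
After 7 (year_end (apply 10% annual interest)): balance=$788.81 total_interest=$88.81

Answer: 88.81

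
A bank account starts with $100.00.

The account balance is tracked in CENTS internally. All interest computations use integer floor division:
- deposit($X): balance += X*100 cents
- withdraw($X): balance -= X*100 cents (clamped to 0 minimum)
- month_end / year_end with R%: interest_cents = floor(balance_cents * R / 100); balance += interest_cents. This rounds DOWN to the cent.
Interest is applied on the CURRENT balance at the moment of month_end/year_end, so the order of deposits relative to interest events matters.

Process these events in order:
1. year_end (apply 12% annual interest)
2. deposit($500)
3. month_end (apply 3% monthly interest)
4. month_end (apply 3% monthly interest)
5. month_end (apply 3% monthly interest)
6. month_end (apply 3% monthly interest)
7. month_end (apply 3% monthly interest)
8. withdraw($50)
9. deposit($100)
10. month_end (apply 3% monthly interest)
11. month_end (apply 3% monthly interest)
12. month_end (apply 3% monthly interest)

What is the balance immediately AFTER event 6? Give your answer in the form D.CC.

After 1 (year_end (apply 12% annual interest)): balance=$112.00 total_interest=$12.00
After 2 (deposit($500)): balance=$612.00 total_interest=$12.00
After 3 (month_end (apply 3% monthly interest)): balance=$630.36 total_interest=$30.36
After 4 (month_end (apply 3% monthly interest)): balance=$649.27 total_interest=$49.27
After 5 (month_end (apply 3% monthly interest)): balance=$668.74 total_interest=$68.74
After 6 (month_end (apply 3% monthly interest)): balance=$688.80 total_interest=$88.80

Answer: 688.80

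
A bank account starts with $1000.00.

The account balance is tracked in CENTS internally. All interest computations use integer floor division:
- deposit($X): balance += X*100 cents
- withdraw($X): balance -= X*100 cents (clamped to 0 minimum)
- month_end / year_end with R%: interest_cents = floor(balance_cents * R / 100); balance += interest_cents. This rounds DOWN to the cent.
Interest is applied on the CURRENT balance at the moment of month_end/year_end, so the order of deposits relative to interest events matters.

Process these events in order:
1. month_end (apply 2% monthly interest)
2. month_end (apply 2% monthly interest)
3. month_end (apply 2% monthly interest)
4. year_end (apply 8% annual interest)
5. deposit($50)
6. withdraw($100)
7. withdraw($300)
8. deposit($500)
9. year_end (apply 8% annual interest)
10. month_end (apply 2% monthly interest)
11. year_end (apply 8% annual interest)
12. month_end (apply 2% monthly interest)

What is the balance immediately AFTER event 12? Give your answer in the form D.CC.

Answer: 1572.81

Derivation:
After 1 (month_end (apply 2% monthly interest)): balance=$1020.00 total_interest=$20.00
After 2 (month_end (apply 2% monthly interest)): balance=$1040.40 total_interest=$40.40
After 3 (month_end (apply 2% monthly interest)): balance=$1061.20 total_interest=$61.20
After 4 (year_end (apply 8% annual interest)): balance=$1146.09 total_interest=$146.09
After 5 (deposit($50)): balance=$1196.09 total_interest=$146.09
After 6 (withdraw($100)): balance=$1096.09 total_interest=$146.09
After 7 (withdraw($300)): balance=$796.09 total_interest=$146.09
After 8 (deposit($500)): balance=$1296.09 total_interest=$146.09
After 9 (year_end (apply 8% annual interest)): balance=$1399.77 total_interest=$249.77
After 10 (month_end (apply 2% monthly interest)): balance=$1427.76 total_interest=$277.76
After 11 (year_end (apply 8% annual interest)): balance=$1541.98 total_interest=$391.98
After 12 (month_end (apply 2% monthly interest)): balance=$1572.81 total_interest=$422.81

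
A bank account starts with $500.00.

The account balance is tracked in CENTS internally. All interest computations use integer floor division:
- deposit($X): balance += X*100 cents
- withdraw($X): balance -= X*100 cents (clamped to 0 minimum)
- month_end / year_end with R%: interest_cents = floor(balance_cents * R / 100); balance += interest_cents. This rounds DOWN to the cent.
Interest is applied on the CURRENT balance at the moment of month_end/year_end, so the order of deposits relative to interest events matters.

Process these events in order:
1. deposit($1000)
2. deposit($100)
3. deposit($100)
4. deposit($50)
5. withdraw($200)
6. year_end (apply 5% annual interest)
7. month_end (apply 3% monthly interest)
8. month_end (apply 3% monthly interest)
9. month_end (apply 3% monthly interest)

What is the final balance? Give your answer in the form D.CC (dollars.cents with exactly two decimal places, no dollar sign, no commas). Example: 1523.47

Answer: 1778.39

Derivation:
After 1 (deposit($1000)): balance=$1500.00 total_interest=$0.00
After 2 (deposit($100)): balance=$1600.00 total_interest=$0.00
After 3 (deposit($100)): balance=$1700.00 total_interest=$0.00
After 4 (deposit($50)): balance=$1750.00 total_interest=$0.00
After 5 (withdraw($200)): balance=$1550.00 total_interest=$0.00
After 6 (year_end (apply 5% annual interest)): balance=$1627.50 total_interest=$77.50
After 7 (month_end (apply 3% monthly interest)): balance=$1676.32 total_interest=$126.32
After 8 (month_end (apply 3% monthly interest)): balance=$1726.60 total_interest=$176.60
After 9 (month_end (apply 3% monthly interest)): balance=$1778.39 total_interest=$228.39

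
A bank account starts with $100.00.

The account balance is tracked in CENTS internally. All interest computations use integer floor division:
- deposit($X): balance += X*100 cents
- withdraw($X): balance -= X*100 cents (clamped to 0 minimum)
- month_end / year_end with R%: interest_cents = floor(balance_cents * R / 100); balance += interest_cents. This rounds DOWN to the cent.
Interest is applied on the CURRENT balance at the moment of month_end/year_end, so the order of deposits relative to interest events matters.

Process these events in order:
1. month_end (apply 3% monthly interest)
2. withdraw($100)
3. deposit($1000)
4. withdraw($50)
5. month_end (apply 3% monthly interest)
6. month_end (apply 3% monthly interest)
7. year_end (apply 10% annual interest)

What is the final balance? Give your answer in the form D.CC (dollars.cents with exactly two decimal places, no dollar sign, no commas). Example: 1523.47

Answer: 1112.13

Derivation:
After 1 (month_end (apply 3% monthly interest)): balance=$103.00 total_interest=$3.00
After 2 (withdraw($100)): balance=$3.00 total_interest=$3.00
After 3 (deposit($1000)): balance=$1003.00 total_interest=$3.00
After 4 (withdraw($50)): balance=$953.00 total_interest=$3.00
After 5 (month_end (apply 3% monthly interest)): balance=$981.59 total_interest=$31.59
After 6 (month_end (apply 3% monthly interest)): balance=$1011.03 total_interest=$61.03
After 7 (year_end (apply 10% annual interest)): balance=$1112.13 total_interest=$162.13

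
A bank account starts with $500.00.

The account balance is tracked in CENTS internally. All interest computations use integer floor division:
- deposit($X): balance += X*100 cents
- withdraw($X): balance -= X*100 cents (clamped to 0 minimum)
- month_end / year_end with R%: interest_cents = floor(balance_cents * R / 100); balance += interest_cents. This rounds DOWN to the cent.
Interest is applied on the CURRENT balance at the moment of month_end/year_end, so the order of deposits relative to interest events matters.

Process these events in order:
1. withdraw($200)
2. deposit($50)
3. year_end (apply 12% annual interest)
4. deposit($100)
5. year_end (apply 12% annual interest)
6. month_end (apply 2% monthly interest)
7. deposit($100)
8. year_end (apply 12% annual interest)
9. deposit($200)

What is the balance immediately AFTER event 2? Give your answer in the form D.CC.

After 1 (withdraw($200)): balance=$300.00 total_interest=$0.00
After 2 (deposit($50)): balance=$350.00 total_interest=$0.00

Answer: 350.00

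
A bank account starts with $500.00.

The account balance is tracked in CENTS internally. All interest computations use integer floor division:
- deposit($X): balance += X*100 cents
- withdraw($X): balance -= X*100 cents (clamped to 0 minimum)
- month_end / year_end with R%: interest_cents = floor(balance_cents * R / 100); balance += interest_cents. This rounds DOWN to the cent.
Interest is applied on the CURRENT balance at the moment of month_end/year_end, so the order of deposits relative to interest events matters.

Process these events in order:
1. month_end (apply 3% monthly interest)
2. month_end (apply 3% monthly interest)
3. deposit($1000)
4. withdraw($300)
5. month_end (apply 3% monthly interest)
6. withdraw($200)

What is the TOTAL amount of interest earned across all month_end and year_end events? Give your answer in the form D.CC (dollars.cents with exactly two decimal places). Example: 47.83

Answer: 67.36

Derivation:
After 1 (month_end (apply 3% monthly interest)): balance=$515.00 total_interest=$15.00
After 2 (month_end (apply 3% monthly interest)): balance=$530.45 total_interest=$30.45
After 3 (deposit($1000)): balance=$1530.45 total_interest=$30.45
After 4 (withdraw($300)): balance=$1230.45 total_interest=$30.45
After 5 (month_end (apply 3% monthly interest)): balance=$1267.36 total_interest=$67.36
After 6 (withdraw($200)): balance=$1067.36 total_interest=$67.36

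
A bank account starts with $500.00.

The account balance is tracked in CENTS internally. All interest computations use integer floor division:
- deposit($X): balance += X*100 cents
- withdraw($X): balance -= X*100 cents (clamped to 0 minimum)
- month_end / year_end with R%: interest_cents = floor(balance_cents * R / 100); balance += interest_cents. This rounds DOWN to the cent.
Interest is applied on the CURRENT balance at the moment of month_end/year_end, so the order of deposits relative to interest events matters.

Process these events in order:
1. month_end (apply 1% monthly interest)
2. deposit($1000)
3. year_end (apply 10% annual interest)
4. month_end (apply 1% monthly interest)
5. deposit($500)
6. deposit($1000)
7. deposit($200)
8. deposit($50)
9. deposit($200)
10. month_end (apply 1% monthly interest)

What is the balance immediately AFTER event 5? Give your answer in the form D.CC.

Answer: 2172.05

Derivation:
After 1 (month_end (apply 1% monthly interest)): balance=$505.00 total_interest=$5.00
After 2 (deposit($1000)): balance=$1505.00 total_interest=$5.00
After 3 (year_end (apply 10% annual interest)): balance=$1655.50 total_interest=$155.50
After 4 (month_end (apply 1% monthly interest)): balance=$1672.05 total_interest=$172.05
After 5 (deposit($500)): balance=$2172.05 total_interest=$172.05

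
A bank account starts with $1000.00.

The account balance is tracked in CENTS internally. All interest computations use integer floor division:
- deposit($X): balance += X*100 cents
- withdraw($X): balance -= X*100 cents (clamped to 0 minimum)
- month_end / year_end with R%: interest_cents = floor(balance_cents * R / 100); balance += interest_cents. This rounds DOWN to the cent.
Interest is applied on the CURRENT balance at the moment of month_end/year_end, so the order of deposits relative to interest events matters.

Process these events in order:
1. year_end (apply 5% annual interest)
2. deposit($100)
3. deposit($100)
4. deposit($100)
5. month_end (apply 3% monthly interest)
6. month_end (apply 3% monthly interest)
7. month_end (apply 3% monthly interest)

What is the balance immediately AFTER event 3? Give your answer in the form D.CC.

After 1 (year_end (apply 5% annual interest)): balance=$1050.00 total_interest=$50.00
After 2 (deposit($100)): balance=$1150.00 total_interest=$50.00
After 3 (deposit($100)): balance=$1250.00 total_interest=$50.00

Answer: 1250.00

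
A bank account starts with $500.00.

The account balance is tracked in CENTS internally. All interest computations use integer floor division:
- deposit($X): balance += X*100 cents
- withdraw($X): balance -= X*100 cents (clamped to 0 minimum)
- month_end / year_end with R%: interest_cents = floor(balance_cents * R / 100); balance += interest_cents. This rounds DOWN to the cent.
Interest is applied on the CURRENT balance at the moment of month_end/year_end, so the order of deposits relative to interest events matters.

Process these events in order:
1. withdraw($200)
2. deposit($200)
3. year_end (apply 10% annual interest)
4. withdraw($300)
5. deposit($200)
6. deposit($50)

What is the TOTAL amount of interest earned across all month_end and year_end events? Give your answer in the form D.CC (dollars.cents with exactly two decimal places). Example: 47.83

Answer: 50.00

Derivation:
After 1 (withdraw($200)): balance=$300.00 total_interest=$0.00
After 2 (deposit($200)): balance=$500.00 total_interest=$0.00
After 3 (year_end (apply 10% annual interest)): balance=$550.00 total_interest=$50.00
After 4 (withdraw($300)): balance=$250.00 total_interest=$50.00
After 5 (deposit($200)): balance=$450.00 total_interest=$50.00
After 6 (deposit($50)): balance=$500.00 total_interest=$50.00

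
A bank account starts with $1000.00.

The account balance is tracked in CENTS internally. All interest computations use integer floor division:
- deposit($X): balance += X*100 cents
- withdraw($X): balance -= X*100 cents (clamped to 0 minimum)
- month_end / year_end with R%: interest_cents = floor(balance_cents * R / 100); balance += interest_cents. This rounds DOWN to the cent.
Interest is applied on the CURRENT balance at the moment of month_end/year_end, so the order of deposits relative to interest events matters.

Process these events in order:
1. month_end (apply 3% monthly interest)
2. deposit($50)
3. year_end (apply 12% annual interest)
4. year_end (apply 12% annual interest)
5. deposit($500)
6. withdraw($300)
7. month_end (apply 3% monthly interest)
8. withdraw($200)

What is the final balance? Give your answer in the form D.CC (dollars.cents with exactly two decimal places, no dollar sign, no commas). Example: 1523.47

Answer: 1401.39

Derivation:
After 1 (month_end (apply 3% monthly interest)): balance=$1030.00 total_interest=$30.00
After 2 (deposit($50)): balance=$1080.00 total_interest=$30.00
After 3 (year_end (apply 12% annual interest)): balance=$1209.60 total_interest=$159.60
After 4 (year_end (apply 12% annual interest)): balance=$1354.75 total_interest=$304.75
After 5 (deposit($500)): balance=$1854.75 total_interest=$304.75
After 6 (withdraw($300)): balance=$1554.75 total_interest=$304.75
After 7 (month_end (apply 3% monthly interest)): balance=$1601.39 total_interest=$351.39
After 8 (withdraw($200)): balance=$1401.39 total_interest=$351.39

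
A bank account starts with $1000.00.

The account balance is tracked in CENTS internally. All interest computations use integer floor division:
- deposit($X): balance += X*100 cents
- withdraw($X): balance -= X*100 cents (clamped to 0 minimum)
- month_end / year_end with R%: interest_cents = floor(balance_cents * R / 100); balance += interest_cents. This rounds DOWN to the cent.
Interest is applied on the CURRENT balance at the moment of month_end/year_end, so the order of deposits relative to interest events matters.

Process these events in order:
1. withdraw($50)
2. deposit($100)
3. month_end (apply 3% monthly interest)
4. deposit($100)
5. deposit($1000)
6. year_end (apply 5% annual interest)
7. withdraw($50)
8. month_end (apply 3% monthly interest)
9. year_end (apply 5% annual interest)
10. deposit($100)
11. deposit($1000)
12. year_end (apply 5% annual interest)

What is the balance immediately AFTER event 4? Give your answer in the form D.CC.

Answer: 1181.50

Derivation:
After 1 (withdraw($50)): balance=$950.00 total_interest=$0.00
After 2 (deposit($100)): balance=$1050.00 total_interest=$0.00
After 3 (month_end (apply 3% monthly interest)): balance=$1081.50 total_interest=$31.50
After 4 (deposit($100)): balance=$1181.50 total_interest=$31.50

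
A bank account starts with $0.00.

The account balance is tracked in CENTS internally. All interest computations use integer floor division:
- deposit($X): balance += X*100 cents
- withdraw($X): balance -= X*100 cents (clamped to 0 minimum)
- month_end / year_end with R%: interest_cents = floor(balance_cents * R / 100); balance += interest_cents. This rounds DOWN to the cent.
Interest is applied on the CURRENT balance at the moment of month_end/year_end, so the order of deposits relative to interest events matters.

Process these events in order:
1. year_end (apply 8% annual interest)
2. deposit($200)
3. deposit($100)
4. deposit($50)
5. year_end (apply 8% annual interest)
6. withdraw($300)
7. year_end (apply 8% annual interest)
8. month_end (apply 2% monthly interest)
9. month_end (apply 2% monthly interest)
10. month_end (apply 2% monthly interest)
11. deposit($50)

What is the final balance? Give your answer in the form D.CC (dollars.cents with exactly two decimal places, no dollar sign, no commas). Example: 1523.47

Answer: 139.38

Derivation:
After 1 (year_end (apply 8% annual interest)): balance=$0.00 total_interest=$0.00
After 2 (deposit($200)): balance=$200.00 total_interest=$0.00
After 3 (deposit($100)): balance=$300.00 total_interest=$0.00
After 4 (deposit($50)): balance=$350.00 total_interest=$0.00
After 5 (year_end (apply 8% annual interest)): balance=$378.00 total_interest=$28.00
After 6 (withdraw($300)): balance=$78.00 total_interest=$28.00
After 7 (year_end (apply 8% annual interest)): balance=$84.24 total_interest=$34.24
After 8 (month_end (apply 2% monthly interest)): balance=$85.92 total_interest=$35.92
After 9 (month_end (apply 2% monthly interest)): balance=$87.63 total_interest=$37.63
After 10 (month_end (apply 2% monthly interest)): balance=$89.38 total_interest=$39.38
After 11 (deposit($50)): balance=$139.38 total_interest=$39.38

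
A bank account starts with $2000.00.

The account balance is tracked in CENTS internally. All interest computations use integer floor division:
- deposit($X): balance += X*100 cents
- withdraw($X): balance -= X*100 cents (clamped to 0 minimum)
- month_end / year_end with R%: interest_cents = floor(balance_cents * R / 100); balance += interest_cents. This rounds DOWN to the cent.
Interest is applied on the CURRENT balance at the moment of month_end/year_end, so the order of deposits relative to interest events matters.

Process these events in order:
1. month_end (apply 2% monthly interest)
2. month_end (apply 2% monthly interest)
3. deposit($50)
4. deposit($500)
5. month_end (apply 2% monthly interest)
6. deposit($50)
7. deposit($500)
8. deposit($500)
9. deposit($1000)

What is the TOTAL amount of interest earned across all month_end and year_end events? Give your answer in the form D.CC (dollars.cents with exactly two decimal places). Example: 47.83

Answer: 133.41

Derivation:
After 1 (month_end (apply 2% monthly interest)): balance=$2040.00 total_interest=$40.00
After 2 (month_end (apply 2% monthly interest)): balance=$2080.80 total_interest=$80.80
After 3 (deposit($50)): balance=$2130.80 total_interest=$80.80
After 4 (deposit($500)): balance=$2630.80 total_interest=$80.80
After 5 (month_end (apply 2% monthly interest)): balance=$2683.41 total_interest=$133.41
After 6 (deposit($50)): balance=$2733.41 total_interest=$133.41
After 7 (deposit($500)): balance=$3233.41 total_interest=$133.41
After 8 (deposit($500)): balance=$3733.41 total_interest=$133.41
After 9 (deposit($1000)): balance=$4733.41 total_interest=$133.41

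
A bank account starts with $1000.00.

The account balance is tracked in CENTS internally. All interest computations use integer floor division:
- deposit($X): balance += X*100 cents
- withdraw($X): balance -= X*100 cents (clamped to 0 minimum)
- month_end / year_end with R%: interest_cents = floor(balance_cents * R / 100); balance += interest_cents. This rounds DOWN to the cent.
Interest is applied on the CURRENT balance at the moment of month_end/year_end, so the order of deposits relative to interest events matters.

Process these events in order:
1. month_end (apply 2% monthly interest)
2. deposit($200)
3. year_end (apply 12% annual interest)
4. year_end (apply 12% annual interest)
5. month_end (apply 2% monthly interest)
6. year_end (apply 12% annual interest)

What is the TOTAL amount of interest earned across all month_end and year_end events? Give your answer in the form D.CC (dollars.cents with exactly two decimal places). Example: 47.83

Answer: 548.27

Derivation:
After 1 (month_end (apply 2% monthly interest)): balance=$1020.00 total_interest=$20.00
After 2 (deposit($200)): balance=$1220.00 total_interest=$20.00
After 3 (year_end (apply 12% annual interest)): balance=$1366.40 total_interest=$166.40
After 4 (year_end (apply 12% annual interest)): balance=$1530.36 total_interest=$330.36
After 5 (month_end (apply 2% monthly interest)): balance=$1560.96 total_interest=$360.96
After 6 (year_end (apply 12% annual interest)): balance=$1748.27 total_interest=$548.27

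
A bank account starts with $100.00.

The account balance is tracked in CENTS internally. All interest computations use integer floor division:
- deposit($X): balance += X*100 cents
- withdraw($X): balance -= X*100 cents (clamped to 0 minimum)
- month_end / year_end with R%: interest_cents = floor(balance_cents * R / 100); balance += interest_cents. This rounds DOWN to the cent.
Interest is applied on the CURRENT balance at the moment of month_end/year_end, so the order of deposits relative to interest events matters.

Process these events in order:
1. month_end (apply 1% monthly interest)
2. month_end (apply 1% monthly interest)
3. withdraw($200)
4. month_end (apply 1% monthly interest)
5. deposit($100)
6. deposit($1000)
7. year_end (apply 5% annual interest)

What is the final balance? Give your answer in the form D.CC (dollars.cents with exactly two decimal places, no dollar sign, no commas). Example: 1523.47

After 1 (month_end (apply 1% monthly interest)): balance=$101.00 total_interest=$1.00
After 2 (month_end (apply 1% monthly interest)): balance=$102.01 total_interest=$2.01
After 3 (withdraw($200)): balance=$0.00 total_interest=$2.01
After 4 (month_end (apply 1% monthly interest)): balance=$0.00 total_interest=$2.01
After 5 (deposit($100)): balance=$100.00 total_interest=$2.01
After 6 (deposit($1000)): balance=$1100.00 total_interest=$2.01
After 7 (year_end (apply 5% annual interest)): balance=$1155.00 total_interest=$57.01

Answer: 1155.00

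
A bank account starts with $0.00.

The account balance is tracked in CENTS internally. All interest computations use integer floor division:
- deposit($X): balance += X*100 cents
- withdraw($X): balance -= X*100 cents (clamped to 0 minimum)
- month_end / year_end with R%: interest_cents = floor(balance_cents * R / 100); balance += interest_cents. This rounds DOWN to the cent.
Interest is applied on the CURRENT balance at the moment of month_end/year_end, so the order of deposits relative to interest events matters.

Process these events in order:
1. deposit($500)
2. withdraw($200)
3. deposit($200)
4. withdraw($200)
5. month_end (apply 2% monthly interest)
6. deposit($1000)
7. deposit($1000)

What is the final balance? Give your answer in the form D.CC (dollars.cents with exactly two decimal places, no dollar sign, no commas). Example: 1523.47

Answer: 2306.00

Derivation:
After 1 (deposit($500)): balance=$500.00 total_interest=$0.00
After 2 (withdraw($200)): balance=$300.00 total_interest=$0.00
After 3 (deposit($200)): balance=$500.00 total_interest=$0.00
After 4 (withdraw($200)): balance=$300.00 total_interest=$0.00
After 5 (month_end (apply 2% monthly interest)): balance=$306.00 total_interest=$6.00
After 6 (deposit($1000)): balance=$1306.00 total_interest=$6.00
After 7 (deposit($1000)): balance=$2306.00 total_interest=$6.00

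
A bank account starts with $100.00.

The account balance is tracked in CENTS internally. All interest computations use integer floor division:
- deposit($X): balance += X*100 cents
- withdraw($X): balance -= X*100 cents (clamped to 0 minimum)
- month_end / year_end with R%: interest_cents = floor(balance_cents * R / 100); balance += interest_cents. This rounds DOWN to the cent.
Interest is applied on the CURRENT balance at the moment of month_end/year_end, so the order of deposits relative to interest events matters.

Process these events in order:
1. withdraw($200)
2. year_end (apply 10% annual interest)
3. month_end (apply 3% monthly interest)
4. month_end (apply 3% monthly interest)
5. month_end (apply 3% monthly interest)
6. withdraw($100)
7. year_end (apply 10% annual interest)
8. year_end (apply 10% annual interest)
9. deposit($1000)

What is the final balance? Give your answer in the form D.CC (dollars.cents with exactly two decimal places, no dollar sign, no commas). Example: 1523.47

Answer: 1000.00

Derivation:
After 1 (withdraw($200)): balance=$0.00 total_interest=$0.00
After 2 (year_end (apply 10% annual interest)): balance=$0.00 total_interest=$0.00
After 3 (month_end (apply 3% monthly interest)): balance=$0.00 total_interest=$0.00
After 4 (month_end (apply 3% monthly interest)): balance=$0.00 total_interest=$0.00
After 5 (month_end (apply 3% monthly interest)): balance=$0.00 total_interest=$0.00
After 6 (withdraw($100)): balance=$0.00 total_interest=$0.00
After 7 (year_end (apply 10% annual interest)): balance=$0.00 total_interest=$0.00
After 8 (year_end (apply 10% annual interest)): balance=$0.00 total_interest=$0.00
After 9 (deposit($1000)): balance=$1000.00 total_interest=$0.00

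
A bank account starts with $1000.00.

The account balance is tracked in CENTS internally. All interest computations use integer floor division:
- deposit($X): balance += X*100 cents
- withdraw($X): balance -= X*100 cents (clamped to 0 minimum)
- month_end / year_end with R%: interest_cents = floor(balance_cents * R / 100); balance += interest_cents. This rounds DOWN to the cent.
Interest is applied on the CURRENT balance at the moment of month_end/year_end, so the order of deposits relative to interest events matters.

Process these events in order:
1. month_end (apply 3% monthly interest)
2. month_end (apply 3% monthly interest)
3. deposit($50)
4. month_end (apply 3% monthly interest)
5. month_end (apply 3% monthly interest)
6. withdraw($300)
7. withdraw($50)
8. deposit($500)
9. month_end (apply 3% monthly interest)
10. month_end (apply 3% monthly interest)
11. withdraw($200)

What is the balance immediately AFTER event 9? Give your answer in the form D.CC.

Answer: 1368.39

Derivation:
After 1 (month_end (apply 3% monthly interest)): balance=$1030.00 total_interest=$30.00
After 2 (month_end (apply 3% monthly interest)): balance=$1060.90 total_interest=$60.90
After 3 (deposit($50)): balance=$1110.90 total_interest=$60.90
After 4 (month_end (apply 3% monthly interest)): balance=$1144.22 total_interest=$94.22
After 5 (month_end (apply 3% monthly interest)): balance=$1178.54 total_interest=$128.54
After 6 (withdraw($300)): balance=$878.54 total_interest=$128.54
After 7 (withdraw($50)): balance=$828.54 total_interest=$128.54
After 8 (deposit($500)): balance=$1328.54 total_interest=$128.54
After 9 (month_end (apply 3% monthly interest)): balance=$1368.39 total_interest=$168.39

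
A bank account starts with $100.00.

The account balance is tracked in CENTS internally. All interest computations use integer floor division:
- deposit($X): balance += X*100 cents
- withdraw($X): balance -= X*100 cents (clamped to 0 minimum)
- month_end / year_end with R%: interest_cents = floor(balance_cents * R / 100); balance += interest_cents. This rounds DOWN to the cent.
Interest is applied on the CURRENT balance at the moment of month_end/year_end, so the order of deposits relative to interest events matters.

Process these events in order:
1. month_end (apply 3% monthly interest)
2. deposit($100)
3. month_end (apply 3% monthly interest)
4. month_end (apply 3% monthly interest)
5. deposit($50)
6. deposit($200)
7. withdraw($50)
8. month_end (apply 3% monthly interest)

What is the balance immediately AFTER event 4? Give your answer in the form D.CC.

Answer: 215.36

Derivation:
After 1 (month_end (apply 3% monthly interest)): balance=$103.00 total_interest=$3.00
After 2 (deposit($100)): balance=$203.00 total_interest=$3.00
After 3 (month_end (apply 3% monthly interest)): balance=$209.09 total_interest=$9.09
After 4 (month_end (apply 3% monthly interest)): balance=$215.36 total_interest=$15.36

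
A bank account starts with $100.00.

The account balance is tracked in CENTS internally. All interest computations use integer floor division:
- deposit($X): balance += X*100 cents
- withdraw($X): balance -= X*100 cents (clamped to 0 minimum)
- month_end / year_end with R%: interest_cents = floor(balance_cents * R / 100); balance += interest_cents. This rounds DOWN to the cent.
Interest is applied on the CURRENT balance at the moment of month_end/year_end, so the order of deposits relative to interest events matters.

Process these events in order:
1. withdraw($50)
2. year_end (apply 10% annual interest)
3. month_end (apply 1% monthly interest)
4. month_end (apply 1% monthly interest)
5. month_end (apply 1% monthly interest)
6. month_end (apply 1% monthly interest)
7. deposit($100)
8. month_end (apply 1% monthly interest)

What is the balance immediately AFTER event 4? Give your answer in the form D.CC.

After 1 (withdraw($50)): balance=$50.00 total_interest=$0.00
After 2 (year_end (apply 10% annual interest)): balance=$55.00 total_interest=$5.00
After 3 (month_end (apply 1% monthly interest)): balance=$55.55 total_interest=$5.55
After 4 (month_end (apply 1% monthly interest)): balance=$56.10 total_interest=$6.10

Answer: 56.10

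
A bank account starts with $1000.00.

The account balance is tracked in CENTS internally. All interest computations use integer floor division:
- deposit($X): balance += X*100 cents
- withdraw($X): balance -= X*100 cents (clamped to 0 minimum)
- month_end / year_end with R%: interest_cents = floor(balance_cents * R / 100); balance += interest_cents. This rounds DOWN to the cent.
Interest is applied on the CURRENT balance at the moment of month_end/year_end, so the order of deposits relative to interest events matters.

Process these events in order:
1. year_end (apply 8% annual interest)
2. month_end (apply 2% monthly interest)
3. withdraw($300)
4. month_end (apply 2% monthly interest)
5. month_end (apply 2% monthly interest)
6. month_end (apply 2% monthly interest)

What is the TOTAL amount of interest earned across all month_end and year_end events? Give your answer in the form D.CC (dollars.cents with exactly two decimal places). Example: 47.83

Answer: 150.65

Derivation:
After 1 (year_end (apply 8% annual interest)): balance=$1080.00 total_interest=$80.00
After 2 (month_end (apply 2% monthly interest)): balance=$1101.60 total_interest=$101.60
After 3 (withdraw($300)): balance=$801.60 total_interest=$101.60
After 4 (month_end (apply 2% monthly interest)): balance=$817.63 total_interest=$117.63
After 5 (month_end (apply 2% monthly interest)): balance=$833.98 total_interest=$133.98
After 6 (month_end (apply 2% monthly interest)): balance=$850.65 total_interest=$150.65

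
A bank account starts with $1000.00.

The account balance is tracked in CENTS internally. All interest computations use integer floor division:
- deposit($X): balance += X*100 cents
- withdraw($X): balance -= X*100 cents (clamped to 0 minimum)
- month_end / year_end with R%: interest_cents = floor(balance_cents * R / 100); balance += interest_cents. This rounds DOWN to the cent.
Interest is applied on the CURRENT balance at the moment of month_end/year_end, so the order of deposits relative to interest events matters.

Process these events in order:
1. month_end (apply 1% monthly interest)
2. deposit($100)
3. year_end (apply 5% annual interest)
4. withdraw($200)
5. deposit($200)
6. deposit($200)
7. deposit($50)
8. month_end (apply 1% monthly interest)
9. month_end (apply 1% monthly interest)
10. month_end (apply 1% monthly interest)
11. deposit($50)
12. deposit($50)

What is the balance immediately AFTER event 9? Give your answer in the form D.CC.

Answer: 1443.94

Derivation:
After 1 (month_end (apply 1% monthly interest)): balance=$1010.00 total_interest=$10.00
After 2 (deposit($100)): balance=$1110.00 total_interest=$10.00
After 3 (year_end (apply 5% annual interest)): balance=$1165.50 total_interest=$65.50
After 4 (withdraw($200)): balance=$965.50 total_interest=$65.50
After 5 (deposit($200)): balance=$1165.50 total_interest=$65.50
After 6 (deposit($200)): balance=$1365.50 total_interest=$65.50
After 7 (deposit($50)): balance=$1415.50 total_interest=$65.50
After 8 (month_end (apply 1% monthly interest)): balance=$1429.65 total_interest=$79.65
After 9 (month_end (apply 1% monthly interest)): balance=$1443.94 total_interest=$93.94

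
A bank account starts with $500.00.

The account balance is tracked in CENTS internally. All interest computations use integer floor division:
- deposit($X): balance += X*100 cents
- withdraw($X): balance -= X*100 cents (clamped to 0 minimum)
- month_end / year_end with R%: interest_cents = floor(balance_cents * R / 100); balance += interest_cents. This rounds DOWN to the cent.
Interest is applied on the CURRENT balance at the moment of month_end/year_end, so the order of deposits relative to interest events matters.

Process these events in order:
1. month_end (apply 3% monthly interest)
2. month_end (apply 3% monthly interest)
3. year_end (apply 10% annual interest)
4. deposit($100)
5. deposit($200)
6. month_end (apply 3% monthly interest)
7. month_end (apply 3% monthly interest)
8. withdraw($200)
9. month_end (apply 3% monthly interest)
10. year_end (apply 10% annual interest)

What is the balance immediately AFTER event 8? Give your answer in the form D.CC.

Answer: 737.28

Derivation:
After 1 (month_end (apply 3% monthly interest)): balance=$515.00 total_interest=$15.00
After 2 (month_end (apply 3% monthly interest)): balance=$530.45 total_interest=$30.45
After 3 (year_end (apply 10% annual interest)): balance=$583.49 total_interest=$83.49
After 4 (deposit($100)): balance=$683.49 total_interest=$83.49
After 5 (deposit($200)): balance=$883.49 total_interest=$83.49
After 6 (month_end (apply 3% monthly interest)): balance=$909.99 total_interest=$109.99
After 7 (month_end (apply 3% monthly interest)): balance=$937.28 total_interest=$137.28
After 8 (withdraw($200)): balance=$737.28 total_interest=$137.28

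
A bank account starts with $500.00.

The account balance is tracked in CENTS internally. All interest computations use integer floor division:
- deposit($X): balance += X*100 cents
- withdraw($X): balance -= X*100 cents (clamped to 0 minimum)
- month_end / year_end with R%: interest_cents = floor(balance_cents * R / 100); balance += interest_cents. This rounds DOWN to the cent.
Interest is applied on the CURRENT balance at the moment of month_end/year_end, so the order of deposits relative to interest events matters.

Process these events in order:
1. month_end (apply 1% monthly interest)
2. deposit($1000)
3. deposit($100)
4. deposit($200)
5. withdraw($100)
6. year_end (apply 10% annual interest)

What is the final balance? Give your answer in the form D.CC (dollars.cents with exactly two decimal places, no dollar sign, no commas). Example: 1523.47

Answer: 1875.50

Derivation:
After 1 (month_end (apply 1% monthly interest)): balance=$505.00 total_interest=$5.00
After 2 (deposit($1000)): balance=$1505.00 total_interest=$5.00
After 3 (deposit($100)): balance=$1605.00 total_interest=$5.00
After 4 (deposit($200)): balance=$1805.00 total_interest=$5.00
After 5 (withdraw($100)): balance=$1705.00 total_interest=$5.00
After 6 (year_end (apply 10% annual interest)): balance=$1875.50 total_interest=$175.50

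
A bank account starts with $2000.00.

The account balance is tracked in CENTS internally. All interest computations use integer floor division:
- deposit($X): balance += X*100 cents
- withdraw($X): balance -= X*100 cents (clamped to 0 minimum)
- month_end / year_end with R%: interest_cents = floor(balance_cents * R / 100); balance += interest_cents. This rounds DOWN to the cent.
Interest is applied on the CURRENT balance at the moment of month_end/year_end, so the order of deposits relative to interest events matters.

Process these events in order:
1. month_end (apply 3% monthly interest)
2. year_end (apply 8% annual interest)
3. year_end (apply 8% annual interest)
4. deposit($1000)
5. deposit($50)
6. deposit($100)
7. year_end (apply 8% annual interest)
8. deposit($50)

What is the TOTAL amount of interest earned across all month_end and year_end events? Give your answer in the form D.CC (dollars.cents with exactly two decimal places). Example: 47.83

After 1 (month_end (apply 3% monthly interest)): balance=$2060.00 total_interest=$60.00
After 2 (year_end (apply 8% annual interest)): balance=$2224.80 total_interest=$224.80
After 3 (year_end (apply 8% annual interest)): balance=$2402.78 total_interest=$402.78
After 4 (deposit($1000)): balance=$3402.78 total_interest=$402.78
After 5 (deposit($50)): balance=$3452.78 total_interest=$402.78
After 6 (deposit($100)): balance=$3552.78 total_interest=$402.78
After 7 (year_end (apply 8% annual interest)): balance=$3837.00 total_interest=$687.00
After 8 (deposit($50)): balance=$3887.00 total_interest=$687.00

Answer: 687.00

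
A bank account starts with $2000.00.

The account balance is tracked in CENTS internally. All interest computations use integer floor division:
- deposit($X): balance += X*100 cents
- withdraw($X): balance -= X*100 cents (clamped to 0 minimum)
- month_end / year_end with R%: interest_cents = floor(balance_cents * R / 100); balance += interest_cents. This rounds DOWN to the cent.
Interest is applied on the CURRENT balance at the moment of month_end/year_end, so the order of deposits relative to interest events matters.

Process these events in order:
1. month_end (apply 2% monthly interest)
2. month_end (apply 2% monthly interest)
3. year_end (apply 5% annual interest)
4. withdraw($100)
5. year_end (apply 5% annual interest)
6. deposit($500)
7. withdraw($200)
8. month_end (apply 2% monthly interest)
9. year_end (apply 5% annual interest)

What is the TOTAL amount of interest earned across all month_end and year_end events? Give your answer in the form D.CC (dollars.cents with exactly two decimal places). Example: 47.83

After 1 (month_end (apply 2% monthly interest)): balance=$2040.00 total_interest=$40.00
After 2 (month_end (apply 2% monthly interest)): balance=$2080.80 total_interest=$80.80
After 3 (year_end (apply 5% annual interest)): balance=$2184.84 total_interest=$184.84
After 4 (withdraw($100)): balance=$2084.84 total_interest=$184.84
After 5 (year_end (apply 5% annual interest)): balance=$2189.08 total_interest=$289.08
After 6 (deposit($500)): balance=$2689.08 total_interest=$289.08
After 7 (withdraw($200)): balance=$2489.08 total_interest=$289.08
After 8 (month_end (apply 2% monthly interest)): balance=$2538.86 total_interest=$338.86
After 9 (year_end (apply 5% annual interest)): balance=$2665.80 total_interest=$465.80

Answer: 465.80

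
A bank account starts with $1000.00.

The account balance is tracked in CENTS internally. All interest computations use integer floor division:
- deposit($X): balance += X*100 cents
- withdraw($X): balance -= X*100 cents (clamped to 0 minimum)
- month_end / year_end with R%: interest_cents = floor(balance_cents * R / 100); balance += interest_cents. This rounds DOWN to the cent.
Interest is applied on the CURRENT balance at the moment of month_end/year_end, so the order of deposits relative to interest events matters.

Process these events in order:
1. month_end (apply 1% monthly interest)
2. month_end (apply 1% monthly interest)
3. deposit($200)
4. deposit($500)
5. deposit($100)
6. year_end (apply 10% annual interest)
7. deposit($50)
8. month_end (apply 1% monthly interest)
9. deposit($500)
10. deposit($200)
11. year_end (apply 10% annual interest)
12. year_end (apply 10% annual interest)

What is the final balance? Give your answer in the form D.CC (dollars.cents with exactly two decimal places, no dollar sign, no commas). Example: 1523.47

Answer: 3354.87

Derivation:
After 1 (month_end (apply 1% monthly interest)): balance=$1010.00 total_interest=$10.00
After 2 (month_end (apply 1% monthly interest)): balance=$1020.10 total_interest=$20.10
After 3 (deposit($200)): balance=$1220.10 total_interest=$20.10
After 4 (deposit($500)): balance=$1720.10 total_interest=$20.10
After 5 (deposit($100)): balance=$1820.10 total_interest=$20.10
After 6 (year_end (apply 10% annual interest)): balance=$2002.11 total_interest=$202.11
After 7 (deposit($50)): balance=$2052.11 total_interest=$202.11
After 8 (month_end (apply 1% monthly interest)): balance=$2072.63 total_interest=$222.63
After 9 (deposit($500)): balance=$2572.63 total_interest=$222.63
After 10 (deposit($200)): balance=$2772.63 total_interest=$222.63
After 11 (year_end (apply 10% annual interest)): balance=$3049.89 total_interest=$499.89
After 12 (year_end (apply 10% annual interest)): balance=$3354.87 total_interest=$804.87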